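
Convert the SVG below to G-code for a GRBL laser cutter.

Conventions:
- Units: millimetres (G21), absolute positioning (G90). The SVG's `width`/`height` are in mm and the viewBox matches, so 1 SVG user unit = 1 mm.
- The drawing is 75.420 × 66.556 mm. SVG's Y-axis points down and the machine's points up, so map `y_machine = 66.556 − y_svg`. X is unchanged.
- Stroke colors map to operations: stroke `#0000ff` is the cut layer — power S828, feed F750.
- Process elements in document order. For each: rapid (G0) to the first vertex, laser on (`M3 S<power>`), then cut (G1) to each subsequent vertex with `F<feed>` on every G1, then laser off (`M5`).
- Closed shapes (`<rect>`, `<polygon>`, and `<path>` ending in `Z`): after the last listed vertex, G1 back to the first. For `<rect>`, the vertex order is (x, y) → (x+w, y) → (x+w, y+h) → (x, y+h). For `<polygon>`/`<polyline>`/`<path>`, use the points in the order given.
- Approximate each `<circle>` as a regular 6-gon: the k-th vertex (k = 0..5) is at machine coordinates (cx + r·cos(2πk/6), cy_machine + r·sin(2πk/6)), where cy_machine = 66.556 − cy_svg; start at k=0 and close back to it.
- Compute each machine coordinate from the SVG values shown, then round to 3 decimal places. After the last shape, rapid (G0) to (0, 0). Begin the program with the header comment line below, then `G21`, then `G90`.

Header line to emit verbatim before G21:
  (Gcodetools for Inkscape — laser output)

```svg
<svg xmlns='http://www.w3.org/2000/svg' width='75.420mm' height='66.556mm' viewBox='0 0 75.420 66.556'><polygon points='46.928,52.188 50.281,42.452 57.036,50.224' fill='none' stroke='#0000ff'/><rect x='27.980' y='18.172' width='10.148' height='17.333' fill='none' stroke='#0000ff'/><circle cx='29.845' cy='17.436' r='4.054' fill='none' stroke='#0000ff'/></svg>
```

(Gcodetools for Inkscape — laser output)
G21
G90
G0 X46.928 Y14.368
M3 S828
G1 X50.281 Y24.104 F750
G1 X57.036 Y16.332 F750
G1 X46.928 Y14.368 F750
M5
G0 X27.980 Y48.384
M3 S828
G1 X38.128 Y48.384 F750
G1 X38.128 Y31.051 F750
G1 X27.980 Y31.051 F750
G1 X27.980 Y48.384 F750
M5
G0 X33.899 Y49.120
M3 S828
G1 X31.872 Y52.631 F750
G1 X27.818 Y52.631 F750
G1 X25.791 Y49.120 F750
G1 X27.818 Y45.609 F750
G1 X31.872 Y45.609 F750
G1 X33.899 Y49.120 F750
M5
G0 X0.000 Y0.000

Since the viewBox matches the mm dimensions, user units are millimetres directly. The only transform is the Y-flip y_m = 66.556 − y_svg.

Shape 1 is a regular polygon drawn with `<polygon>`. Its stroke #0000ff means cut at S828, F750. After flipping Y the toolpath is (46.928,14.368) → (50.281,24.104) → (57.036,16.332) → (46.928,14.368), returning to the start.

Shape 2 is a rectangle drawn with `<rect>`. Its stroke #0000ff means cut at S828, F750. After flipping Y the toolpath is (27.980,48.384) → (38.128,48.384) → (38.128,31.051) → (27.980,31.051) → (27.980,48.384), returning to the start.

Shape 3 is a circle drawn with `<circle>`. Its stroke #0000ff means cut at S828, F750. After flipping Y the toolpath is (33.899,49.120) → (31.872,52.631) → (27.818,52.631) → (25.791,49.120) → (27.818,45.609) → (31.872,45.609) → (33.899,49.120), returning to the start.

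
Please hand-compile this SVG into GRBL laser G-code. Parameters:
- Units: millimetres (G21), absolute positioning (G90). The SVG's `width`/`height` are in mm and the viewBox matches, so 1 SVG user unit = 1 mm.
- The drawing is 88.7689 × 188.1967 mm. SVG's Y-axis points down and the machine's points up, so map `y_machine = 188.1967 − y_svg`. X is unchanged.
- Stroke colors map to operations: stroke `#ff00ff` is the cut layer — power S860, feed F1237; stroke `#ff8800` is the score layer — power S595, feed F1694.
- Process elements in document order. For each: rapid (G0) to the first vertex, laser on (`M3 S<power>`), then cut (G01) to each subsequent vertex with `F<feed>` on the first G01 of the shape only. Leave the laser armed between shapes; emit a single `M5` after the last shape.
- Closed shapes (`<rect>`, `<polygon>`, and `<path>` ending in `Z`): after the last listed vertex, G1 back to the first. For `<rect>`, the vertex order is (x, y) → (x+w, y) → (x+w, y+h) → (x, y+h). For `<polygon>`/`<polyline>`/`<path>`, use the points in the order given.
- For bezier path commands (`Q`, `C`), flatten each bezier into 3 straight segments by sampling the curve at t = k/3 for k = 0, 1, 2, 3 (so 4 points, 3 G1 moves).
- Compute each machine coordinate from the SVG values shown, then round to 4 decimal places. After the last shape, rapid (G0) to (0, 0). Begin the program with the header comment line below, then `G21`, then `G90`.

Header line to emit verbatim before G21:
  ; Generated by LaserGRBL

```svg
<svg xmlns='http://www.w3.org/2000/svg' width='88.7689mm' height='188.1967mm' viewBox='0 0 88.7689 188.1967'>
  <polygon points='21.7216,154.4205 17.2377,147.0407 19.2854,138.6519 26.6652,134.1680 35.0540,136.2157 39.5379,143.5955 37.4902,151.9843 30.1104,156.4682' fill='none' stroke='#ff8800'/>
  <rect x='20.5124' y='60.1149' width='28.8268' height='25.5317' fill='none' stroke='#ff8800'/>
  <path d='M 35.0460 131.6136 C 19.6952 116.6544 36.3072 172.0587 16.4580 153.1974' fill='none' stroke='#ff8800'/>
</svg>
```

1 u = 1 mm; y_m = 188.1967 − y.

[1] `<polygon>` regular polygon, #ff8800→score S595 F1694: (21.7216,33.7762) → (17.2377,41.1560) → (19.2854,49.5448) → (26.6652,54.0287) → (35.0540,51.9810) → (39.5379,44.6012) → (37.4902,36.2124) → (30.1104,31.7285) → (21.7216,33.7762) (closed)

[2] `<rect>` rectangle, #ff8800→score S595 F1694: (20.5124,128.0818) → (49.3392,128.0818) → (49.3392,102.5501) → (20.5124,102.5501) → (20.5124,128.0818) (closed)

[3] `<path>` cubic bezier, #ff8800→score S595 F1694: (35.0460,56.5831) → (27.8152,53.4444) → (26.6877,35.5366) → (16.4580,34.9993)

; Generated by LaserGRBL
G21
G90
G0 X21.7216 Y33.7762
M3 S595
G01 X17.2377 Y41.1560 F1694
G01 X19.2854 Y49.5448
G01 X26.6652 Y54.0287
G01 X35.0540 Y51.9810
G01 X39.5379 Y44.6012
G01 X37.4902 Y36.2124
G01 X30.1104 Y31.7285
G01 X21.7216 Y33.7762
G0 X20.5124 Y128.0818
M3 S595
G01 X49.3392 Y128.0818 F1694
G01 X49.3392 Y102.5501
G01 X20.5124 Y102.5501
G01 X20.5124 Y128.0818
G0 X35.0460 Y56.5831
M3 S595
G01 X27.8152 Y53.4444 F1694
G01 X26.6877 Y35.5366
G01 X16.4580 Y34.9993
M5
G0 X0.0000 Y0.0000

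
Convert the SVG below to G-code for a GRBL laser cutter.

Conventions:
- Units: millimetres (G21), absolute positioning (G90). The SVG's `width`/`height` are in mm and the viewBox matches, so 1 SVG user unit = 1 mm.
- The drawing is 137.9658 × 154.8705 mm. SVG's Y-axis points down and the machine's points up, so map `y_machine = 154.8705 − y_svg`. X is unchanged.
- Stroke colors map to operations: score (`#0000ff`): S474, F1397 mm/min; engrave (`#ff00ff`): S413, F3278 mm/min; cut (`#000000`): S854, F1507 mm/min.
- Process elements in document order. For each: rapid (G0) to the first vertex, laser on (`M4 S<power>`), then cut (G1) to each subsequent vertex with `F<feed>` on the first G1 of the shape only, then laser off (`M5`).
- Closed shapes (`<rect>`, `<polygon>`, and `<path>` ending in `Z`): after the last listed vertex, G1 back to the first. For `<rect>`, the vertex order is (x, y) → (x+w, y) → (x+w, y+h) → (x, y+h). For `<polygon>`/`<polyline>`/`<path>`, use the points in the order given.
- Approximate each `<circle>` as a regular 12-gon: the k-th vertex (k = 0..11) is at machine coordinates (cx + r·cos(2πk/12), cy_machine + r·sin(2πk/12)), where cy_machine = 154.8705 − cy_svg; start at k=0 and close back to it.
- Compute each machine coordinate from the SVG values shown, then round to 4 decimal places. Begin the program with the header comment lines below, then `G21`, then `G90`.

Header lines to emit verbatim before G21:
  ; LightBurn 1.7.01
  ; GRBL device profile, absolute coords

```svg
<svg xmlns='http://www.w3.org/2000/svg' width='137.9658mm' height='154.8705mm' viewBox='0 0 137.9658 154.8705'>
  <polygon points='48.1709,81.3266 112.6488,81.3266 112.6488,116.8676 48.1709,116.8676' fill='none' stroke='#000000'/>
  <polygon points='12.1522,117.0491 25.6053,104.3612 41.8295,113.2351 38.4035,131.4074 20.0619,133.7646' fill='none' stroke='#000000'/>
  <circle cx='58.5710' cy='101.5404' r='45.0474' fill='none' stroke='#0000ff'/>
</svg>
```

Since the viewBox matches the mm dimensions, user units are millimetres directly. The only transform is the Y-flip y_m = 154.8705 − y_svg.

Shape 1 is a rectangle drawn with `<polygon>`. Its stroke #000000 means cut at S854, F1507. After flipping Y the toolpath is (48.1709,73.5439) → (112.6488,73.5439) → (112.6488,38.0029) → (48.1709,38.0029) → (48.1709,73.5439), returning to the start.

Shape 2 is a regular polygon drawn with `<polygon>`. Its stroke #000000 means cut at S854, F1507. After flipping Y the toolpath is (12.1522,37.8214) → (25.6053,50.5093) → (41.8295,41.6354) → (38.4035,23.4631) → (20.0619,21.1059) → (12.1522,37.8214), returning to the start.

Shape 3 is a circle drawn with `<circle>`. Its stroke #0000ff means score at S474, F1397. After flipping Y the toolpath is (103.6184,53.3301) → (97.5832,75.8538) → (81.0947,92.3423) → (58.5710,98.3775) → (36.0473,92.3423) → (19.5588,75.8538) → (13.5236,53.3301) → (19.5588,30.8064) → (36.0473,14.3179) → (58.5710,8.2827) → (81.0947,14.3179) → (97.5832,30.8064) → (103.6184,53.3301), returning to the start.

; LightBurn 1.7.01
; GRBL device profile, absolute coords
G21
G90
G0 X48.1709 Y73.5439
M4 S854
G1 X112.6488 Y73.5439 F1507
G1 X112.6488 Y38.0029
G1 X48.1709 Y38.0029
G1 X48.1709 Y73.5439
M5
G0 X12.1522 Y37.8214
M4 S854
G1 X25.6053 Y50.5093 F1507
G1 X41.8295 Y41.6354
G1 X38.4035 Y23.4631
G1 X20.0619 Y21.1059
G1 X12.1522 Y37.8214
M5
G0 X103.6184 Y53.3301
M4 S474
G1 X97.5832 Y75.8538 F1397
G1 X81.0947 Y92.3423
G1 X58.5710 Y98.3775
G1 X36.0473 Y92.3423
G1 X19.5588 Y75.8538
G1 X13.5236 Y53.3301
G1 X19.5588 Y30.8064
G1 X36.0473 Y14.3179
G1 X58.5710 Y8.2827
G1 X81.0947 Y14.3179
G1 X97.5832 Y30.8064
G1 X103.6184 Y53.3301
M5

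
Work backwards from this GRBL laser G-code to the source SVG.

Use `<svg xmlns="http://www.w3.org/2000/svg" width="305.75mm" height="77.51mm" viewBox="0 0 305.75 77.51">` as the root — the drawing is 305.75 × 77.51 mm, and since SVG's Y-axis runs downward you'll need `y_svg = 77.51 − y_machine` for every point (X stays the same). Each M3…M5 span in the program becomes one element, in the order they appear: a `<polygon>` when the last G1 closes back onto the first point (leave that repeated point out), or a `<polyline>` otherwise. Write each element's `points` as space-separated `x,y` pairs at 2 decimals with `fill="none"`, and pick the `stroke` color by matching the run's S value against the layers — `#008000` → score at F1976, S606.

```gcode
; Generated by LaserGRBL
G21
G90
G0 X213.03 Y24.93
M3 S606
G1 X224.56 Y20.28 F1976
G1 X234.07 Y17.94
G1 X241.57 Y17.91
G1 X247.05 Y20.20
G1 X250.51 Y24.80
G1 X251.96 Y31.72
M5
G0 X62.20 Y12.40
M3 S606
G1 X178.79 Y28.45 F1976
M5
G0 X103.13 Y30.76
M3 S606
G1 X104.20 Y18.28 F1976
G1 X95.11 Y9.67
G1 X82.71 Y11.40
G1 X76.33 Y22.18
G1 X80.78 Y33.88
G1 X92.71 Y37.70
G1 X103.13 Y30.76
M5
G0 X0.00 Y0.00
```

<svg xmlns="http://www.w3.org/2000/svg" width="305.75mm" height="77.51mm" viewBox="0 0 305.75 77.51">
  <polyline points="213.03,52.58 224.56,57.23 234.07,59.57 241.57,59.60 247.05,57.31 250.51,52.71 251.96,45.79" fill="none" stroke="#008000"/>
  <polyline points="62.20,65.11 178.79,49.06" fill="none" stroke="#008000"/>
  <polygon points="103.13,46.75 104.20,59.23 95.11,67.84 82.71,66.11 76.33,55.33 80.78,43.63 92.71,39.81" fill="none" stroke="#008000"/>
</svg>

y_svg = 77.51 − y_m. Every run uses S606, so all elements get stroke `#008000` (score).

[1] open run; points: 213.03,52.58 224.56,57.23 234.07,59.57 241.57,59.60 247.05,57.31 250.51,52.71 251.96,45.79

[2] open run; points: 62.20,65.11 178.79,49.06

[3] closed run; points: 103.13,46.75 104.20,59.23 95.11,67.84 82.71,66.11 76.33,55.33 80.78,43.63 92.71,39.81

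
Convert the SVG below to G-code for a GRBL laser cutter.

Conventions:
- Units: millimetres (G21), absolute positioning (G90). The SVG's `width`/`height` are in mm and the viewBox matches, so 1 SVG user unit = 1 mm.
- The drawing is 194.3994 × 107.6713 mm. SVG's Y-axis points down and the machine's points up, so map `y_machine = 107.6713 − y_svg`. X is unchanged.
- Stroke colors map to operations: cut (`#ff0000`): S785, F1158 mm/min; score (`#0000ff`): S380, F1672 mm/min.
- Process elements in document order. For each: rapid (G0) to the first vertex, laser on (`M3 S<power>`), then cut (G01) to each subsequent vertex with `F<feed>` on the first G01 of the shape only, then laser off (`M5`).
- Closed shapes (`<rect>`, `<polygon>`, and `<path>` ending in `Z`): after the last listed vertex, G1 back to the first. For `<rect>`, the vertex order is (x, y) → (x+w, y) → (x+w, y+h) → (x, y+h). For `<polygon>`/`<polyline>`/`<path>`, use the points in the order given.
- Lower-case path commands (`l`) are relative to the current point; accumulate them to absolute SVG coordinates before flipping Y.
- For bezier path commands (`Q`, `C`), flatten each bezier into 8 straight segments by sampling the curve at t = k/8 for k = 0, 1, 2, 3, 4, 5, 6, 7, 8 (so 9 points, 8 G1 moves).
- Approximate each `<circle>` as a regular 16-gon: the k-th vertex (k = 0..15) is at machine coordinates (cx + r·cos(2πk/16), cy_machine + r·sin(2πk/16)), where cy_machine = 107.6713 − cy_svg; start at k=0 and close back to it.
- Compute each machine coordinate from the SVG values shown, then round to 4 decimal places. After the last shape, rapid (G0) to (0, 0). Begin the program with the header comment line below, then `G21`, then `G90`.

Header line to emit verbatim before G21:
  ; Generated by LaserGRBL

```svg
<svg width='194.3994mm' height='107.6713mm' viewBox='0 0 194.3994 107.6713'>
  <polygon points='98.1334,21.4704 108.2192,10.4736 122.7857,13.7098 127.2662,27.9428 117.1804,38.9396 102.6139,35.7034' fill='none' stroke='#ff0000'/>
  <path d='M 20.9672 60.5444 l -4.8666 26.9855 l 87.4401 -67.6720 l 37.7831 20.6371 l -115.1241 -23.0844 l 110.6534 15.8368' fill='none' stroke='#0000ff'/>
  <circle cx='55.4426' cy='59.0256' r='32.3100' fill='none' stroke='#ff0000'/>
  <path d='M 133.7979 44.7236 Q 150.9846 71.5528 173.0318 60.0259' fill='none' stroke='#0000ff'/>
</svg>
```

; Generated by LaserGRBL
G21
G90
G0 X98.1334 Y86.2009
M3 S785
G01 X108.2192 Y97.1977 F1158
G01 X122.7857 Y93.9615
G01 X127.2662 Y79.7285
G01 X117.1804 Y68.7317
G01 X102.6139 Y71.9679
G01 X98.1334 Y86.2009
M5
G0 X20.9672 Y47.1269
M3 S380
G01 X16.1006 Y20.1414 F1672
G01 X103.5407 Y87.8134
G01 X141.3238 Y67.1763
G01 X26.1997 Y90.2607
G01 X136.8531 Y74.4239
M5
G0 X87.7526 Y48.6457
M3 S785
G01 X85.2931 Y61.0102 F1158
G01 X78.2892 Y71.4923
G01 X67.8071 Y78.4962
G01 X55.4426 Y80.9557
G01 X43.0781 Y78.4962
G01 X32.5960 Y71.4923
G01 X25.5921 Y61.0102
G01 X23.1326 Y48.6457
G01 X25.5921 Y36.2812
G01 X32.5960 Y25.7991
G01 X43.0781 Y18.7952
G01 X55.4426 Y16.3357
G01 X67.8071 Y18.7952
G01 X78.2892 Y25.7991
G01 X85.2931 Y36.2812
G01 X87.7526 Y48.6457
M5
G0 X133.7979 Y62.9477
M3 S380
G01 X138.1705 Y56.8397 F1672
G01 X142.6950 Y51.9304
G01 X147.3714 Y48.2196
G01 X152.1997 Y45.7075
G01 X157.1799 Y44.3941
G01 X162.3120 Y44.2792
G01 X167.5959 Y45.3630
G01 X173.0318 Y47.6454
M5
G0 X0.0000 Y0.0000

Since the viewBox matches the mm dimensions, user units are millimetres directly. The only transform is the Y-flip y_m = 107.6713 − y_svg.

Shape 1 is a regular polygon drawn with `<polygon>`. Its stroke #ff0000 means cut at S785, F1158. After flipping Y the toolpath is (98.1334,86.2009) → (108.2192,97.1977) → (122.7857,93.9615) → (127.2662,79.7285) → (117.1804,68.7317) → (102.6139,71.9679) → (98.1334,86.2009), returning to the start.

Shape 2 is a open polyline drawn with `<path>`. Its stroke #0000ff means score at S380, F1672. After flipping Y the toolpath is (20.9672,47.1269) → (16.1006,20.1414) → (103.5407,87.8134) → (141.3238,67.1763) → (26.1997,90.2607) → (136.8531,74.4239).

Shape 3 is a circle drawn with `<circle>`. Its stroke #ff0000 means cut at S785, F1158. After flipping Y the toolpath is (87.7526,48.6457) → (85.2931,61.0102) → (78.2892,71.4923) → (67.8071,78.4962) → (55.4426,80.9557) → (43.0781,78.4962) → (32.5960,71.4923) → (25.5921,61.0102) → (23.1326,48.6457) → (25.5921,36.2812) → (32.5960,25.7991) → (43.0781,18.7952) → (55.4426,16.3357) → (67.8071,18.7952) → (78.2892,25.7991) → (85.2931,36.2812) → (87.7526,48.6457), returning to the start.

Shape 4 is a quadratic bezier drawn with `<path>`. Its stroke #0000ff means score at S380, F1672. After flipping Y the toolpath is (133.7979,62.9477) → (138.1705,56.8397) → (142.6950,51.9304) → (147.3714,48.2196) → (152.1997,45.7075) → (157.1799,44.3941) → (162.3120,44.2792) → (167.5959,45.3630) → (173.0318,47.6454).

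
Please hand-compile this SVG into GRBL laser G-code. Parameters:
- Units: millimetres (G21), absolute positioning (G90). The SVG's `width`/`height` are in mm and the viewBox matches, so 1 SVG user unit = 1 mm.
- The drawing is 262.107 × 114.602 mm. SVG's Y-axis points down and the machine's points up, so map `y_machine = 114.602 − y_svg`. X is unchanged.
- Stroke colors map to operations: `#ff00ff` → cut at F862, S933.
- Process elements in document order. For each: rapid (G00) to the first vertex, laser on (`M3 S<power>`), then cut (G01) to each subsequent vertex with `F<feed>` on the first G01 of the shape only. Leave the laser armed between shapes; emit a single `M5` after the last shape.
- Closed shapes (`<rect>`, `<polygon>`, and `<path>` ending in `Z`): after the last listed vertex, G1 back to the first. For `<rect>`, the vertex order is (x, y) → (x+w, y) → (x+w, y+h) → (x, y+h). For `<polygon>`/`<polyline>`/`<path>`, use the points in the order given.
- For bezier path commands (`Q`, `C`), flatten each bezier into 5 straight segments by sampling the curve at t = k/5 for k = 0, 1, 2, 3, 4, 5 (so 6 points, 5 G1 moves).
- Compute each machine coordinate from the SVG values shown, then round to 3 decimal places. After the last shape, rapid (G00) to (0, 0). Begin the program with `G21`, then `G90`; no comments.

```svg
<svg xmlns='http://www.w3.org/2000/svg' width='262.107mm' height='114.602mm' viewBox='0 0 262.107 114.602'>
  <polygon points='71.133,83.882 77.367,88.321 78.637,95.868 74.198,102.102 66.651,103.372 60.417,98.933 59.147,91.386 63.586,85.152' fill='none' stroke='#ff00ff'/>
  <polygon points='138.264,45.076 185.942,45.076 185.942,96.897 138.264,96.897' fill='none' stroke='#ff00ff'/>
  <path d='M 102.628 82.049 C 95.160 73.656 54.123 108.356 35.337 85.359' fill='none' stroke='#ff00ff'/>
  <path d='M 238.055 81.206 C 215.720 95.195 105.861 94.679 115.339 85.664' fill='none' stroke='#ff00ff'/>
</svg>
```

G21
G90
G00 X71.133 Y30.720
M3 S933
G01 X77.367 Y26.281 F862
G01 X78.637 Y18.734
G01 X74.198 Y12.500
G01 X66.651 Y11.230
G01 X60.417 Y15.669
G01 X59.147 Y23.216
G01 X63.586 Y29.450
G01 X71.133 Y30.720
G00 X138.264 Y69.526
M3 S933
G01 X185.942 Y69.526 F862
G01 X185.942 Y17.705
G01 X138.264 Y17.705
G01 X138.264 Y69.526
G00 X102.628 Y32.553
M3 S933
G01 X94.565 Y33.224 F862
G01 X81.126 Y28.391
G01 X64.988 Y22.891
G01 X48.832 Y21.562
G01 X35.337 Y29.243
G00 X238.055 Y33.396
M3 S933
G01 X215.806 Y26.695 F862
G01 X182.481 Y23.187
G01 X148.008 Y22.584
G01 X122.318 Y24.597
G01 X115.339 Y28.938
M5
G00 X0.000 Y0.000

1 u = 1 mm; y_m = 114.602 − y.

[1] `<polygon>` regular polygon, #ff00ff→cut S933 F862: (71.133,30.720) → (77.367,26.281) → (78.637,18.734) → (74.198,12.500) → (66.651,11.230) → (60.417,15.669) → (59.147,23.216) → (63.586,29.450) → (71.133,30.720) (closed)

[2] `<polygon>` rectangle, #ff00ff→cut S933 F862: (138.264,69.526) → (185.942,69.526) → (185.942,17.705) → (138.264,17.705) → (138.264,69.526) (closed)

[3] `<path>` cubic bezier, #ff00ff→cut S933 F862: (102.628,32.553) → (94.565,33.224) → (81.126,28.391) → (64.988,22.891) → (48.832,21.562) → (35.337,29.243)

[4] `<path>` cubic bezier, #ff00ff→cut S933 F862: (238.055,33.396) → (215.806,26.695) → (182.481,23.187) → (148.008,22.584) → (122.318,24.597) → (115.339,28.938)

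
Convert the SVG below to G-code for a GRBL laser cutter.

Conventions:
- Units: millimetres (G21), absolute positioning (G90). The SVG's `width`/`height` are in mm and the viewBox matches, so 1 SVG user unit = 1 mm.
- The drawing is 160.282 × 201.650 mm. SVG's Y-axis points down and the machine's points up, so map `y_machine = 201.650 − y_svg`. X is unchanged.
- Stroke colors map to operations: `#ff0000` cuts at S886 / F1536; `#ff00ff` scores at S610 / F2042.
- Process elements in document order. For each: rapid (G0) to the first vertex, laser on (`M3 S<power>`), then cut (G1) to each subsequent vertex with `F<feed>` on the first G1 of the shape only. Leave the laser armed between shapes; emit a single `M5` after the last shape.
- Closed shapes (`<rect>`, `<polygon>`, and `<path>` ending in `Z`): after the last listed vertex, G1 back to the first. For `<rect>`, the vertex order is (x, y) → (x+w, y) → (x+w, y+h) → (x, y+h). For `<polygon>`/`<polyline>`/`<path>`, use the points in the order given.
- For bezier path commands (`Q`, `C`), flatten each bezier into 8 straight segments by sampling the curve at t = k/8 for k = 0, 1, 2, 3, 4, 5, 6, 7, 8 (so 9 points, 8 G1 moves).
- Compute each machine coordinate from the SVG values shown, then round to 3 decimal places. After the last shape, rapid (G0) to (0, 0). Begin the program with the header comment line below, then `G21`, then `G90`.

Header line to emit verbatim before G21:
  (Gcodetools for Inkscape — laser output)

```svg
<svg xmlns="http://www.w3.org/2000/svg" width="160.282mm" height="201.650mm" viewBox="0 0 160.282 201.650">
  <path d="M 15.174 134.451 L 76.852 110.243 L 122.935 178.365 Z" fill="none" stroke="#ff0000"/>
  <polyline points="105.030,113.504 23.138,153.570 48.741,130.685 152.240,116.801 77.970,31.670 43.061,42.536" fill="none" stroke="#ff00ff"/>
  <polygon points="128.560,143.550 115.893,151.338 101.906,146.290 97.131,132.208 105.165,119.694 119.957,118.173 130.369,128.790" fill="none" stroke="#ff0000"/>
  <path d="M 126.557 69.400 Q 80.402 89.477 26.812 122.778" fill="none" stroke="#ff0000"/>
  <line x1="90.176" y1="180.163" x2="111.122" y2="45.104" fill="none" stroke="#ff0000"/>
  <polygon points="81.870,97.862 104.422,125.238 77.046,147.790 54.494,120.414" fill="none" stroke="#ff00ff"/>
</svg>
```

Since the viewBox matches the mm dimensions, user units are millimetres directly. The only transform is the Y-flip y_m = 201.650 − y_svg.

Shape 1 is a closed polygon drawn with `<path>`. Its stroke #ff0000 means cut at S886, F1536. After flipping Y the toolpath is (15.174,67.199) → (76.852,91.407) → (122.935,23.285) → (15.174,67.199), returning to the start.

Shape 2 is a open polyline drawn with `<polyline>`. Its stroke #ff00ff means score at S610, F2042. After flipping Y the toolpath is (105.030,88.146) → (23.138,48.080) → (48.741,70.965) → (152.240,84.849) → (77.970,169.980) → (43.061,159.114).

Shape 3 is a regular polygon drawn with `<polygon>`. Its stroke #ff0000 means cut at S886, F1536. After flipping Y the toolpath is (128.560,58.100) → (115.893,50.312) → (101.906,55.360) → (97.131,69.442) → (105.165,81.956) → (119.957,83.477) → (130.369,72.860) → (128.560,58.100), returning to the start.

Shape 4 is a quadratic bezier drawn with `<path>`. Its stroke #ff0000 means cut at S886, F1536. After flipping Y the toolpath is (126.557,132.250) → (114.902,127.024) → (103.015,121.385) → (90.895,115.333) → (78.543,108.867) → (65.959,101.988) → (53.142,94.696) → (40.093,86.991) → (26.812,78.872).

Shape 5 is a line segment drawn with `<line>`. Its stroke #ff0000 means cut at S886, F1536. After flipping Y the toolpath is (90.176,21.487) → (111.122,156.546).

Shape 6 is a regular polygon drawn with `<polygon>`. Its stroke #ff00ff means score at S610, F2042. After flipping Y the toolpath is (81.870,103.788) → (104.422,76.412) → (77.046,53.860) → (54.494,81.236) → (81.870,103.788), returning to the start.

(Gcodetools for Inkscape — laser output)
G21
G90
G0 X15.174 Y67.199
M3 S886
G1 X76.852 Y91.407 F1536
G1 X122.935 Y23.285
G1 X15.174 Y67.199
G0 X105.030 Y88.146
M3 S610
G1 X23.138 Y48.080 F2042
G1 X48.741 Y70.965
G1 X152.240 Y84.849
G1 X77.970 Y169.980
G1 X43.061 Y159.114
G0 X128.560 Y58.100
M3 S886
G1 X115.893 Y50.312 F1536
G1 X101.906 Y55.360
G1 X97.131 Y69.442
G1 X105.165 Y81.956
G1 X119.957 Y83.477
G1 X130.369 Y72.860
G1 X128.560 Y58.100
G0 X126.557 Y132.250
M3 S886
G1 X114.902 Y127.024 F1536
G1 X103.015 Y121.385
G1 X90.895 Y115.333
G1 X78.543 Y108.867
G1 X65.959 Y101.988
G1 X53.142 Y94.696
G1 X40.093 Y86.991
G1 X26.812 Y78.872
G0 X90.176 Y21.487
M3 S886
G1 X111.122 Y156.546 F1536
G0 X81.870 Y103.788
M3 S610
G1 X104.422 Y76.412 F2042
G1 X77.046 Y53.860
G1 X54.494 Y81.236
G1 X81.870 Y103.788
M5
G0 X0.000 Y0.000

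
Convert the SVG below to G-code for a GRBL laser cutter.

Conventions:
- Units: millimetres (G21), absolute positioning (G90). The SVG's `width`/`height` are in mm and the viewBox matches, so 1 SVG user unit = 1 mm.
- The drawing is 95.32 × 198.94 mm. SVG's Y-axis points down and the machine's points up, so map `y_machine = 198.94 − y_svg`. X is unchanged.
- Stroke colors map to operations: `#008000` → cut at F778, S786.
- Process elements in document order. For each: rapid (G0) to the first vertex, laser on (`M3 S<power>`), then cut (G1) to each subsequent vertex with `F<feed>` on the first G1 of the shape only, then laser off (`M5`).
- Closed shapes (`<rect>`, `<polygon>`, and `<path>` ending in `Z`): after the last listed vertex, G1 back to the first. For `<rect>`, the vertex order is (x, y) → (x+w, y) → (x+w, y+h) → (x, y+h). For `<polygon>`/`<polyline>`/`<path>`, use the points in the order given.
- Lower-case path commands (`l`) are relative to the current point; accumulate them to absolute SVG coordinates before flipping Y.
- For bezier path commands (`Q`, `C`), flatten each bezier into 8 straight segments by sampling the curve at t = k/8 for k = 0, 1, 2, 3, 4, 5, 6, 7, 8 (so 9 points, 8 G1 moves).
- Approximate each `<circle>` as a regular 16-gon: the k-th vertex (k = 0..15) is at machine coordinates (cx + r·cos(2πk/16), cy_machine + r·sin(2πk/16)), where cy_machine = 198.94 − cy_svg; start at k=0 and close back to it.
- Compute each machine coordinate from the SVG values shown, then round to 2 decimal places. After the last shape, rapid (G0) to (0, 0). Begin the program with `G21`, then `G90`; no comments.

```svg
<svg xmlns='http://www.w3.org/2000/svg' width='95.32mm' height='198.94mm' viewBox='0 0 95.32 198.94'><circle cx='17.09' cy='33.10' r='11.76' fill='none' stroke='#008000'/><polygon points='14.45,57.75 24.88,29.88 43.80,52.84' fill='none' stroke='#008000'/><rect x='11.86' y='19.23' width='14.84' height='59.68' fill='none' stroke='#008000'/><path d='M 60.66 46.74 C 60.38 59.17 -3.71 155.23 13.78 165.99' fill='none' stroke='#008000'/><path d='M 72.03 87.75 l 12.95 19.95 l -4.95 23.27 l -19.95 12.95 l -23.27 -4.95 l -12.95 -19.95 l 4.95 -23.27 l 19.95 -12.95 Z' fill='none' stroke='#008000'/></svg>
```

G21
G90
G0 X28.85 Y165.84
M3 S786
G1 X27.95 Y170.34 F778
G1 X25.41 Y174.16
G1 X21.59 Y176.70
G1 X17.09 Y177.60
G1 X12.59 Y176.70
G1 X8.77 Y174.16
G1 X6.23 Y170.34
G1 X5.33 Y165.84
G1 X6.23 Y161.34
G1 X8.77 Y157.52
G1 X12.59 Y154.98
G1 X17.09 Y154.08
G1 X21.59 Y154.98
G1 X25.41 Y157.52
G1 X27.95 Y161.34
G1 X28.85 Y165.84
M5
G0 X14.45 Y141.19
M3 S786
G1 X24.88 Y169.06 F778
G1 X43.80 Y146.10
G1 X14.45 Y141.19
M5
G0 X11.86 Y179.71
M3 S786
G1 X26.70 Y179.71 F778
G1 X26.70 Y120.03
G1 X11.86 Y120.03
G1 X11.86 Y179.71
M5
G0 X60.66 Y152.20
M3 S786
G1 X57.85 Y143.95 F778
G1 X50.76 Y129.84
G1 X41.09 Y111.84
G1 X30.56 Y91.95
G1 X20.85 Y72.13
G1 X13.69 Y54.37
G1 X10.76 Y40.65
G1 X13.78 Y32.95
M5
G0 X72.03 Y111.19
M3 S786
G1 X84.98 Y91.24 F778
G1 X80.03 Y67.97
G1 X60.08 Y55.02
G1 X36.81 Y59.97
G1 X23.86 Y79.92
G1 X28.81 Y103.19
G1 X48.76 Y116.14
G1 X72.03 Y111.19
M5
G0 X0.00 Y0.00

Since the viewBox matches the mm dimensions, user units are millimetres directly. The only transform is the Y-flip y_m = 198.94 − y_svg.

Shape 1 is a circle drawn with `<circle>`. Its stroke #008000 means cut at S786, F778. After flipping Y the toolpath is (28.85,165.84) → (27.95,170.34) → (25.41,174.16) → (21.59,176.70) → (17.09,177.60) → (12.59,176.70) → (8.77,174.16) → (6.23,170.34) → (5.33,165.84) → (6.23,161.34) → (8.77,157.52) → (12.59,154.98) → (17.09,154.08) → (21.59,154.98) → (25.41,157.52) → (27.95,161.34) → (28.85,165.84), returning to the start.

Shape 2 is a regular polygon drawn with `<polygon>`. Its stroke #008000 means cut at S786, F778. After flipping Y the toolpath is (14.45,141.19) → (24.88,169.06) → (43.80,146.10) → (14.45,141.19), returning to the start.

Shape 3 is a rectangle drawn with `<rect>`. Its stroke #008000 means cut at S786, F778. After flipping Y the toolpath is (11.86,179.71) → (26.70,179.71) → (26.70,120.03) → (11.86,120.03) → (11.86,179.71), returning to the start.

Shape 4 is a cubic bezier drawn with `<path>`. Its stroke #008000 means cut at S786, F778. After flipping Y the toolpath is (60.66,152.20) → (57.85,143.95) → (50.76,129.84) → (41.09,111.84) → (30.56,91.95) → (20.85,72.13) → (13.69,54.37) → (10.76,40.65) → (13.78,32.95).

Shape 5 is a regular polygon drawn with `<path>`. Its stroke #008000 means cut at S786, F778. After flipping Y the toolpath is (72.03,111.19) → (84.98,91.24) → (80.03,67.97) → (60.08,55.02) → (36.81,59.97) → (23.86,79.92) → (28.81,103.19) → (48.76,116.14) → (72.03,111.19), returning to the start.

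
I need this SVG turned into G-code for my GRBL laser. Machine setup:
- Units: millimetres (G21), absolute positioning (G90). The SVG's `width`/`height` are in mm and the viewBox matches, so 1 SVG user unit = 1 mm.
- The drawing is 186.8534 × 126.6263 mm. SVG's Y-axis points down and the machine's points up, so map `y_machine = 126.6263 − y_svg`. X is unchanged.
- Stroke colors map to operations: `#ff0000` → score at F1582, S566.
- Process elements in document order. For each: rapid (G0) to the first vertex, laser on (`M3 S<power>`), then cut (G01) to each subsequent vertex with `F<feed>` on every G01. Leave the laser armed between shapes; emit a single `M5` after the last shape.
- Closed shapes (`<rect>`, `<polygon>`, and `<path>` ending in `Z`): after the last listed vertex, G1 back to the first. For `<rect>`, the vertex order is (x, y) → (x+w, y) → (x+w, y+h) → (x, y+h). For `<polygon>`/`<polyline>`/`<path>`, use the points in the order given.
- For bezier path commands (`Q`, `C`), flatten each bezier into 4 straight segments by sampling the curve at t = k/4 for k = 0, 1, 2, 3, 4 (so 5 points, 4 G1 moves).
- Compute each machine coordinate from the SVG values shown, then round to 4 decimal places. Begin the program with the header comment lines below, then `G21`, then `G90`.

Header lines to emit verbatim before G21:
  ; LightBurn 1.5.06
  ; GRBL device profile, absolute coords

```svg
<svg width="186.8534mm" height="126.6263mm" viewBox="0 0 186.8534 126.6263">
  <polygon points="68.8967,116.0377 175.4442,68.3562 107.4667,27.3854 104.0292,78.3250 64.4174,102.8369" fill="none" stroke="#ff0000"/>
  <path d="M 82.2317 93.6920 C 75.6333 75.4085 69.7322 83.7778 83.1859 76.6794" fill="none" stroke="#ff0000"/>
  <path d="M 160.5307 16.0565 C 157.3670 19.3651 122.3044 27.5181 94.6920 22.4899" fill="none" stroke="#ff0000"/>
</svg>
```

1 u = 1 mm; y_m = 126.6263 − y.

[1] `<polygon>` closed polygon, #ff0000→score S566 F1582: (68.8967,10.5886) → (175.4442,58.2701) → (107.4667,99.2409) → (104.0292,48.3013) → (64.4174,23.7894) → (68.8967,10.5886) (closed)

[2] `<path>` cubic bezier, #ff0000→score S566 F1582: (82.2317,32.9343) → (77.7052,42.3077) → (75.1893,45.6350) → (76.4331,46.8652) → (83.1859,49.9469)

[3] `<path>` cubic bezier, #ff0000→score S566 F1582: (160.5307,110.5698) → (152.7917,107.4617) → (136.7796,104.2268) → (116.1834,102.5551) → (94.6920,104.1364)

; LightBurn 1.5.06
; GRBL device profile, absolute coords
G21
G90
G0 X68.8967 Y10.5886
M3 S566
G01 X175.4442 Y58.2701 F1582
G01 X107.4667 Y99.2409 F1582
G01 X104.0292 Y48.3013 F1582
G01 X64.4174 Y23.7894 F1582
G01 X68.8967 Y10.5886 F1582
G0 X82.2317 Y32.9343
M3 S566
G01 X77.7052 Y42.3077 F1582
G01 X75.1893 Y45.6350 F1582
G01 X76.4331 Y46.8652 F1582
G01 X83.1859 Y49.9469 F1582
G0 X160.5307 Y110.5698
M3 S566
G01 X152.7917 Y107.4617 F1582
G01 X136.7796 Y104.2268 F1582
G01 X116.1834 Y102.5551 F1582
G01 X94.6920 Y104.1364 F1582
M5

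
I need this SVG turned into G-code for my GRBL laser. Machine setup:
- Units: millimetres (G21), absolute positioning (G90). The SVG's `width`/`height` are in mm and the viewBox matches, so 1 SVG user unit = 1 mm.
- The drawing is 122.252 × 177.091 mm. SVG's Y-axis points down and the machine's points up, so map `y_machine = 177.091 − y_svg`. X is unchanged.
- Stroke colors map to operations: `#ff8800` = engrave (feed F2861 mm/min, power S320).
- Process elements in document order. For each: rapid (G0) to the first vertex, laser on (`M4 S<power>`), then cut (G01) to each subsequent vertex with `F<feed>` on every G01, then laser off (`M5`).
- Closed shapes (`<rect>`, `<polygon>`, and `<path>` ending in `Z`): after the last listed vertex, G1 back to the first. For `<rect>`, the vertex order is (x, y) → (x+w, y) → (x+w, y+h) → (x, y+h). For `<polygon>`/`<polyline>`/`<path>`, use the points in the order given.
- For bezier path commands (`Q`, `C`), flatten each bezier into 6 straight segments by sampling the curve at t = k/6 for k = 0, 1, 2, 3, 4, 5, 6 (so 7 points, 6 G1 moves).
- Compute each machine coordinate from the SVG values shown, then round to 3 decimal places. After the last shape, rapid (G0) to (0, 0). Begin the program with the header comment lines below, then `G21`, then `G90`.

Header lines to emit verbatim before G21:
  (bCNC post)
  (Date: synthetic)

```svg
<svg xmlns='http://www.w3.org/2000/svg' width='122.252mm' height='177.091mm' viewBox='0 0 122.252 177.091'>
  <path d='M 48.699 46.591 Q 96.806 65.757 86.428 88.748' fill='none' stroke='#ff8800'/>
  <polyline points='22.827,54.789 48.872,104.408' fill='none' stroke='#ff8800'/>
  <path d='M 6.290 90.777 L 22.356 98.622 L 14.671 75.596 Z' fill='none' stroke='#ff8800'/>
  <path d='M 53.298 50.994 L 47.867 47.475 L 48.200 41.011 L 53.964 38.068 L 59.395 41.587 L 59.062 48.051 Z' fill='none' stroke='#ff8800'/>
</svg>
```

(bCNC post)
(Date: synthetic)
G21
G90
G0 X48.699 Y130.500
M4 S320
G01 X63.110 Y124.005 F2861
G01 X74.272 Y117.298 F2861
G01 X82.185 Y110.378 F2861
G01 X86.848 Y103.245 F2861
G01 X88.263 Y95.900 F2861
G01 X86.428 Y88.343 F2861
M5
G0 X22.827 Y122.302
M4 S320
G01 X48.872 Y72.683 F2861
M5
G0 X6.290 Y86.314
M4 S320
G01 X22.356 Y78.469 F2861
G01 X14.671 Y101.495 F2861
G01 X6.290 Y86.314 F2861
M5
G0 X53.298 Y126.097
M4 S320
G01 X47.867 Y129.616 F2861
G01 X48.200 Y136.080 F2861
G01 X53.964 Y139.023 F2861
G01 X59.395 Y135.504 F2861
G01 X59.062 Y129.040 F2861
G01 X53.298 Y126.097 F2861
M5
G0 X0.000 Y0.000

1 u = 1 mm; y_m = 177.091 − y.

[1] `<path>` quadratic bezier, #ff8800→engrave S320 F2861: (48.699,130.500) → (63.110,124.005) → (74.272,117.298) → (82.185,110.378) → (86.848,103.245) → (88.263,95.900) → (86.428,88.343)

[2] `<polyline>` line segment, #ff8800→engrave S320 F2861: (22.827,122.302) → (48.872,72.683)

[3] `<path>` closed polygon, #ff8800→engrave S320 F2861: (6.290,86.314) → (22.356,78.469) → (14.671,101.495) → (6.290,86.314) (closed)

[4] `<path>` regular polygon, #ff8800→engrave S320 F2861: (53.298,126.097) → (47.867,129.616) → (48.200,136.080) → (53.964,139.023) → (59.395,135.504) → (59.062,129.040) → (53.298,126.097) (closed)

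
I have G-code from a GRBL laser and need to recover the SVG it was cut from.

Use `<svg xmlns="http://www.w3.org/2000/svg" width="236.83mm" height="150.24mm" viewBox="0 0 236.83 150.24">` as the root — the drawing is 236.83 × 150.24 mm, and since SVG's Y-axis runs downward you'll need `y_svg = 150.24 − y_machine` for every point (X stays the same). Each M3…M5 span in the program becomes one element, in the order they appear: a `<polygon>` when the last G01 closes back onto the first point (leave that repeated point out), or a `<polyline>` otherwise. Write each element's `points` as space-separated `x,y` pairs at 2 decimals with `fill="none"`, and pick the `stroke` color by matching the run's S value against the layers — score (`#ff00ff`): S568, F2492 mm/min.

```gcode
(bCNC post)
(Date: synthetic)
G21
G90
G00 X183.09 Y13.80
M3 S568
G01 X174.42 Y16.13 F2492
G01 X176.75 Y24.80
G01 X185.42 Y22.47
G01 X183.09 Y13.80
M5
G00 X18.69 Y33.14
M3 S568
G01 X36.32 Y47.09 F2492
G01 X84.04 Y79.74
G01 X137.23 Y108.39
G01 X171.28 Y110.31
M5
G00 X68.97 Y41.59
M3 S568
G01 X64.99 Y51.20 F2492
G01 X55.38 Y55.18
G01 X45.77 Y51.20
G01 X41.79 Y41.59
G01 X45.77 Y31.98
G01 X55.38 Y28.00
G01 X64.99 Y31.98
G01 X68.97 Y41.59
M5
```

Each laser-on run becomes one SVG element. Flip Y back into SVG space with y_svg = 150.24 − y_machine. Every run uses S568, so all elements get stroke `#ff00ff` (score).

Run 1: The run returns to its start, so emit a `<polygon>` with points (Y-flipped): 183.09,136.44 174.42,134.11 176.75,125.44 185.42,127.77.

Run 2: The run is open, so emit a `<polyline>` with points (Y-flipped): 18.69,117.10 36.32,103.15 84.04,70.50 137.23,41.85 171.28,39.93.

Run 3: The run returns to its start, so emit a `<polygon>` with points (Y-flipped): 68.97,108.65 64.99,99.04 55.38,95.06 45.77,99.04 41.79,108.65 45.77,118.26 55.38,122.24 64.99,118.26.

<svg xmlns="http://www.w3.org/2000/svg" width="236.83mm" height="150.24mm" viewBox="0 0 236.83 150.24">
  <polygon points="183.09,136.44 174.42,134.11 176.75,125.44 185.42,127.77" fill="none" stroke="#ff00ff"/>
  <polyline points="18.69,117.10 36.32,103.15 84.04,70.50 137.23,41.85 171.28,39.93" fill="none" stroke="#ff00ff"/>
  <polygon points="68.97,108.65 64.99,99.04 55.38,95.06 45.77,99.04 41.79,108.65 45.77,118.26 55.38,122.24 64.99,118.26" fill="none" stroke="#ff00ff"/>
</svg>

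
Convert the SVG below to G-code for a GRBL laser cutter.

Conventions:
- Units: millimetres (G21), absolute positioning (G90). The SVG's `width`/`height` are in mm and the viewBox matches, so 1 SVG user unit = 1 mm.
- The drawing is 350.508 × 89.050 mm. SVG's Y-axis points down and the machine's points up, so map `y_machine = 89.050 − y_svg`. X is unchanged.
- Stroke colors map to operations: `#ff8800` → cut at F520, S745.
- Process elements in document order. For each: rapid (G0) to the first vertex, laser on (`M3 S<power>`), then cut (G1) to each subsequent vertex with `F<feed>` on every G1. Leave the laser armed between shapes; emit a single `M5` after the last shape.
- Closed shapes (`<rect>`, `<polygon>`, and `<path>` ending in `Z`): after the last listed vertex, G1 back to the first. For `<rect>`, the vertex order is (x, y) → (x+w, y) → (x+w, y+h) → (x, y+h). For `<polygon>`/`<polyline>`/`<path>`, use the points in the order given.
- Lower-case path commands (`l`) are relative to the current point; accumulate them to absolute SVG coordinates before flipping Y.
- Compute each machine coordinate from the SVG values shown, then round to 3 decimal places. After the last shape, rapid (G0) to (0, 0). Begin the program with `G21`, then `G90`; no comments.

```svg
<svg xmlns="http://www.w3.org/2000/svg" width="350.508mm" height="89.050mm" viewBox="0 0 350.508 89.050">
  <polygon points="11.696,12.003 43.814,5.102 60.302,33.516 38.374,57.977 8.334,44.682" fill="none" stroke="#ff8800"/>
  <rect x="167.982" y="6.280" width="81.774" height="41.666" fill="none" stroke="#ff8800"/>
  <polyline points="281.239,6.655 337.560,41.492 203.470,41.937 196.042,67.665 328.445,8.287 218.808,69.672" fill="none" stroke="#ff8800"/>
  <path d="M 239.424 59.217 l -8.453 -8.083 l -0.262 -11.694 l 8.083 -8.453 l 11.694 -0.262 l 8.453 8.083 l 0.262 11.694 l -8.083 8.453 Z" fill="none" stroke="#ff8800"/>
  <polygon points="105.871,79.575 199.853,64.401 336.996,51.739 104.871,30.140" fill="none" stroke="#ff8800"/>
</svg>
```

G21
G90
G0 X11.696 Y77.047
M3 S745
G1 X43.814 Y83.948 F520
G1 X60.302 Y55.534 F520
G1 X38.374 Y31.073 F520
G1 X8.334 Y44.368 F520
G1 X11.696 Y77.047 F520
G0 X167.982 Y82.770
M3 S745
G1 X249.756 Y82.770 F520
G1 X249.756 Y41.104 F520
G1 X167.982 Y41.104 F520
G1 X167.982 Y82.770 F520
G0 X281.239 Y82.395
M3 S745
G1 X337.560 Y47.558 F520
G1 X203.470 Y47.113 F520
G1 X196.042 Y21.385 F520
G1 X328.445 Y80.763 F520
G1 X218.808 Y19.378 F520
G0 X239.424 Y29.833
M3 S745
G1 X230.971 Y37.916 F520
G1 X230.709 Y49.610 F520
G1 X238.792 Y58.063 F520
G1 X250.486 Y58.325 F520
G1 X258.939 Y50.242 F520
G1 X259.201 Y38.548 F520
G1 X251.118 Y30.095 F520
G1 X239.424 Y29.833 F520
G0 X105.871 Y9.475
M3 S745
G1 X199.853 Y24.649 F520
G1 X336.996 Y37.311 F520
G1 X104.871 Y58.910 F520
G1 X105.871 Y9.475 F520
M5
G0 X0.000 Y0.000

viewBox `0 0 350.508 89.050` with mm width/height → 1 unit = 1 mm. Flip: y_m = 89.050 − y_svg.

**Shape 1** — `<polygon>` regular polygon, stroke `#ff8800` → cut (S745, F520). Machine vertices: (11.696,77.047) → (43.814,83.948) → (60.302,55.534) → (38.374,31.073) → (8.334,44.368) → (11.696,77.047). Closed: final G1 returns to the first vertex.

**Shape 2** — `<rect>` rectangle, stroke `#ff8800` → cut (S745, F520). Machine vertices: (167.982,82.770) → (249.756,82.770) → (249.756,41.104) → (167.982,41.104) → (167.982,82.770). Closed: final G1 returns to the first vertex.

**Shape 3** — `<polyline>` open polyline, stroke `#ff8800` → cut (S745, F520). Machine vertices: (281.239,82.395) → (337.560,47.558) → (203.470,47.113) → (196.042,21.385) → (328.445,80.763) → (218.808,19.378). Open path.

**Shape 4** — `<path>` regular polygon, stroke `#ff8800` → cut (S745, F520). Machine vertices: (239.424,29.833) → (230.971,37.916) → (230.709,49.610) → (238.792,58.063) → (250.486,58.325) → (258.939,50.242) → (259.201,38.548) → (251.118,30.095) → (239.424,29.833). Closed: final G1 returns to the first vertex.

**Shape 5** — `<polygon>` closed polygon, stroke `#ff8800` → cut (S745, F520). Machine vertices: (105.871,9.475) → (199.853,24.649) → (336.996,37.311) → (104.871,58.910) → (105.871,9.475). Closed: final G1 returns to the first vertex.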